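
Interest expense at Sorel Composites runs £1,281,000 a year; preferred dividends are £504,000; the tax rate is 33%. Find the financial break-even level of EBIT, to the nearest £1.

Grossing the preferred dividend up to pre-tax terms: £504,000 / (1 − 0.33) = £752,238.81.
EPS = 0 when EBIT covers interest plus the pre-tax preferred burden: £1,281,000 + £752,238.81 = £2,033,238.81.

£2,033,239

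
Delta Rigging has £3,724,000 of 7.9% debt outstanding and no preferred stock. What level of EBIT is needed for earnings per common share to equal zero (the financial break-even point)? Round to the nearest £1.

£294,196

Annual interest = 7.9% × £3,724,000 = £294,196.00.
Without preferred stock the financial break-even is simply EBIT = interest = £294,196.00.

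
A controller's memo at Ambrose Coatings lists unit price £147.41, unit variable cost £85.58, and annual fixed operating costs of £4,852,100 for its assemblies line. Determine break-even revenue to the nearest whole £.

CM per unit = £147.41 − £85.58 = £61.83; CM ratio = £61.83 / £147.41 = 0.4194.
Break-even revenue = fixed costs × price ÷ CM = £4,852,100 × £147.41 ÷ £61.83 = £11,567,978.

£11,567,978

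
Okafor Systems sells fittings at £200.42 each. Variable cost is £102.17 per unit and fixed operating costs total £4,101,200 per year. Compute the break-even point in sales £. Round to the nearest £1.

CM per unit = £200.42 − £102.17 = £98.25; CM ratio = £98.25 / £200.42 = 0.4902.
Break-even revenue = fixed costs × price ÷ CM = £4,101,200 × £200.42 ÷ £98.25 = £8,366,031.

£8,366,031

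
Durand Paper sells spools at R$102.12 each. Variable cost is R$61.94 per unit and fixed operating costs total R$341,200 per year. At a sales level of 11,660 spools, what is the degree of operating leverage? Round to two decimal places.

3.68

At 11,660 units, contribution = 11,660 × R$40.18 = R$468,498.80.
Subtracting fixed costs: EBIT = R$468,498.80 − R$341,200 = R$127,298.80.
Degree of operating leverage = R$468,498.80 / R$127,298.80 = 3.6803.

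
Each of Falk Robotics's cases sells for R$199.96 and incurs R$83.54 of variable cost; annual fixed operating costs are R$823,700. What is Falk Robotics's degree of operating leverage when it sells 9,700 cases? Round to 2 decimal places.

Total contribution margin = 9,700 × R$116.42 = R$1,129,274.00.
Subtracting fixed costs: EBIT = R$1,129,274.00 − R$823,700 = R$305,574.00.
DOL = contribution ÷ EBIT = R$1,129,274.00 ÷ R$305,574.00 = 3.6956.

3.70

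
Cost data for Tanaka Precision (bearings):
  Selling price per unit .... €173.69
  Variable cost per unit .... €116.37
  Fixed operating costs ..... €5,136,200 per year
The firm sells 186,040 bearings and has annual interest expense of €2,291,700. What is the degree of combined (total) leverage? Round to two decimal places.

3.30

At 186,040 units, contribution = 186,040 × €57.32 = €10,663,812.80.
EBIT = €10,663,812.80 − €5,136,200 = €5,527,612.80. Interest = €2,291,700.00, so EBIT − I = €3,235,912.80.
Degree of total leverage = total CM / (EBIT − interest) = €10,663,812.80 / €3,235,912.80 = 3.2955.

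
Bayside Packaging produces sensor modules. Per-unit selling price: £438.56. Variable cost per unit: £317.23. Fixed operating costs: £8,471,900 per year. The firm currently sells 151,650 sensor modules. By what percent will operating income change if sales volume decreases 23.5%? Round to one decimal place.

-43.6%

Contribution at this volume is 151,650 × £121.33 = £18,399,694.50.
Subtracting fixed costs: EBIT = £18,399,694.50 − £8,471,900 = £9,927,794.50.
So DOL = total CM / EBIT = £18,399,694.50 / £9,927,794.50 = 1.8534.
%ΔEBIT = DOL × %ΔSales = 1.8534 × -23.5% = -43.6%.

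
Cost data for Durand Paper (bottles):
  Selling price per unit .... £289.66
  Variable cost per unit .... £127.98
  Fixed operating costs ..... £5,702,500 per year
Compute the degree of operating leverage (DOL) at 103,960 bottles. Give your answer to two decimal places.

Contribution at this volume is 103,960 × £161.68 = £16,808,252.80.
EBIT = £16,808,252.80 − £5,702,500 = £11,105,752.80.
So DOL = total CM / EBIT = £16,808,252.80 / £11,105,752.80 = 1.5135.

1.51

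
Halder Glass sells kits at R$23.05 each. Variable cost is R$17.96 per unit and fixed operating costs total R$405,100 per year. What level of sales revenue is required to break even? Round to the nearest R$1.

CM per unit = R$23.05 − R$17.96 = R$5.09; CM ratio = R$5.09 / R$23.05 = 0.2208.
Break-even sales = FC ÷ CM ratio = R$405,100 × R$23.05 / R$5.09 = R$1,834,490.

R$1,834,490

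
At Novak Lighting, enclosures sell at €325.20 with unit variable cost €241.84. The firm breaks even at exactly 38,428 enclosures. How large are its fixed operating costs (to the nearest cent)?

Contribution margin per unit = €325.20 − €241.84 = €83.36.
Fixed costs = break-even units × CM = 38,428 × €83.36 = €3,203,358.08.

€3,203,358.08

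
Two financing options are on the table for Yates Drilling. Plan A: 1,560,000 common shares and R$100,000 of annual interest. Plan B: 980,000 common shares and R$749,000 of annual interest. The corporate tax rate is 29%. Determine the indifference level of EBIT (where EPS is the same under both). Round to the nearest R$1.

At indifference, (EBIT − 100,000)(1 − t)/1,560,000 = (EBIT − 749,000)(1 − t)/980,000.
The (1 − t) factor cancels: (EBIT − 100,000) × 980,000 = (EBIT − 749,000) × 1,560,000.
EBIT × (1,560,000 − 980,000) = 749,000 × 1,560,000 − 100,000 × 980,000 = 1,070,440,000,000, so EBIT = 1,070,440,000,000 ÷ 580,000 = 1,845,586.21.

R$1,845,586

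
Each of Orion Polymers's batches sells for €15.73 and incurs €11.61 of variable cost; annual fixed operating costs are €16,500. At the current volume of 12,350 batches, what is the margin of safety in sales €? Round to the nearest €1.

€131,269

Unit CM = price − variable cost = €15.73 − €11.61 = €4.12. Break-even units = €16,500 ÷ €4.12 = 4,004.85; break-even revenue = 4,004.85 × €15.73 = €62,996.36.
Actual sales revenue = 12,350 × €15.73 = €194,265.50.
Margin of safety = €194,265.50 − €62,996.36 = €131,269.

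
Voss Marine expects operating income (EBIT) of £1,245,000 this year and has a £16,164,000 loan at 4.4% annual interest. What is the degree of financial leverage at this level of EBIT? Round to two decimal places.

2.33

Annual interest charges come to £711,216.00.
DFL = EBIT ÷ (EBIT − I) = £1,245,000 ÷ (£1,245,000 − £711,216.00) = £1,245,000 ÷ £533,784.00 = 2.3324.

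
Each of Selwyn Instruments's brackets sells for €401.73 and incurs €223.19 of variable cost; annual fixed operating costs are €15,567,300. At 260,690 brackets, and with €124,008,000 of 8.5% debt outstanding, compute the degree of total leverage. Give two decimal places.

Contribution at this volume is 260,690 × €178.54 = €46,543,592.60.
Operating income = contribution − fixed costs = €46,543,592.60 − €15,567,300 = €30,976,292.60. Interest = €10,540,680.00, so EBIT − I = €20,435,612.60.
Degree of total leverage = total CM / (EBIT − interest) = €46,543,592.60 / €20,435,612.60 = 2.2776.

2.28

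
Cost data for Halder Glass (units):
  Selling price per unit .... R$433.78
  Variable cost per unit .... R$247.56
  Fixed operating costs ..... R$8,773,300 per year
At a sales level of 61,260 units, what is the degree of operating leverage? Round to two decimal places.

Total contribution margin = 61,260 × R$186.22 = R$11,407,837.20.
Operating income = contribution − fixed costs = R$11,407,837.20 − R$8,773,300 = R$2,634,537.20.
DOL = contribution ÷ EBIT = R$11,407,837.20 ÷ R$2,634,537.20 = 4.3301.

4.33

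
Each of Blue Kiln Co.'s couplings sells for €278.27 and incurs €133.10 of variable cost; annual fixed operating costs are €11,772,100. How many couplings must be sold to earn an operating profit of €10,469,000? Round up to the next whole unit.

Contribution margin per unit = €278.27 − €133.10 = €145.17.
Required volume = (fixed costs + target profit) ÷ CM = (€11,772,100 + €10,469,000) ÷ €145.17 = 153,207.27, so 153,208 couplings.

153,208 couplings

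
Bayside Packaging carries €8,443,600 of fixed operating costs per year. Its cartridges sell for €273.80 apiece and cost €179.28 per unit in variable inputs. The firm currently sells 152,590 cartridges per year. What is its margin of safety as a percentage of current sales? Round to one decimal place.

Each unit contributes €273.80 − €179.28 = €94.52. Break-even units = €8,443,600 ÷ €94.52 = 89,331.36; break-even revenue = 89,331.36 × €273.80 = €24,458,925.94.
Current sales = 152,590 × €273.80 = €41,779,142.00.
Margin of safety = (€41,779,142.00 − €24,458,925.94) ÷ €41,779,142.00 = 41.5%.

41.5%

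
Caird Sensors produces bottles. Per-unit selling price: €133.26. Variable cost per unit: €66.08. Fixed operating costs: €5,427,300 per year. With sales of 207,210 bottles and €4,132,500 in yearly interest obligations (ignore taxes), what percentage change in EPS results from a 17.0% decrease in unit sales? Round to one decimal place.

Total contribution margin = 207,210 × €67.18 = €13,920,367.80.
Subtracting fixed costs: EBIT = €13,920,367.80 − €5,427,300 = €8,493,067.80.
After interest of €4,132,500.00, pre-tax earnings = €4,360,567.80.
Degree of combined leverage = contribution ÷ (EBIT − I) = €13,920,367.80 ÷ €4,360,567.80 = 3.1923.
EPS therefore changes by 3.1923 × (-17.0%) = -54.3%.

-54.3%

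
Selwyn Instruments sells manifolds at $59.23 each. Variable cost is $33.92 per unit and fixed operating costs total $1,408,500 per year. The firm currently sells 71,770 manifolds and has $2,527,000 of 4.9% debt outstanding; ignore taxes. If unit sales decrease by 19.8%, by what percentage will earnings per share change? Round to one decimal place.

-126.6%

Total contribution margin = 71,770 × $25.31 = $1,816,498.70.
EBIT = $1,816,498.70 − $1,408,500 = $407,998.70.
After interest of $123,823.00, pre-tax earnings = $284,175.70.
Degree of combined leverage = contribution ÷ (EBIT − I) = $1,816,498.70 ÷ $284,175.70 = 6.3922.
%ΔEPS = DCL × %ΔSales = 6.3922 × -19.8% = -126.6%.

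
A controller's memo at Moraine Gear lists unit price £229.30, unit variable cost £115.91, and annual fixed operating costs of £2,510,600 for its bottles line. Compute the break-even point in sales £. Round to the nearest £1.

CM per unit = £229.30 − £115.91 = £113.39; CM ratio = £113.39 / £229.30 = 0.4945.
Break-even sales = FC ÷ CM ratio = £2,510,600 × £229.30 / £113.39 = £5,076,996.

£5,076,996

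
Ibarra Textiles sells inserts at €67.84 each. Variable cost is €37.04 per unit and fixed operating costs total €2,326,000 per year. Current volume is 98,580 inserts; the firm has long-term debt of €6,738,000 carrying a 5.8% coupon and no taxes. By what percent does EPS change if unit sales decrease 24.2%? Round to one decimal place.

-230.0%

At 98,580 units, contribution = 98,580 × €30.80 = €3,036,264.00.
Operating income = contribution − fixed costs = €3,036,264.00 − €2,326,000 = €710,264.00.
After interest of €390,804.00, pre-tax earnings = €319,460.00.
DCL = total CM / (EBIT − I) = €3,036,264.00 / €319,460.00 = 9.5044.
%ΔEPS = DCL × %ΔSales = 9.5044 × -24.2% = -230.0%.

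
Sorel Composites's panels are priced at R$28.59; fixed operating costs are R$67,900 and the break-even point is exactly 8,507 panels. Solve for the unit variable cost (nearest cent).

At break-even, FC = Q × (P − VC), so P − VC = R$67,900 ÷ 8,507 = R$7.9817.
Hence VC = price − CM = R$28.59 − R$7.9817 = R$20.61.

R$20.61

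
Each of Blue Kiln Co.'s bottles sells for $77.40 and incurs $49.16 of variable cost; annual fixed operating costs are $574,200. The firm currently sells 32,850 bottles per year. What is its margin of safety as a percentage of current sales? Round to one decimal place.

38.1%

Contribution margin per unit = $77.40 − $49.16 = $28.24. Break-even units = $574,200 ÷ $28.24 = 20,332.86; break-even revenue = 20,332.86 × $77.40 = $1,573,763.46.
Current sales = 32,850 × $77.40 = $2,542,590.00.
Margin of safety = ($2,542,590.00 − $1,573,763.46) ÷ $2,542,590.00 = 38.1%.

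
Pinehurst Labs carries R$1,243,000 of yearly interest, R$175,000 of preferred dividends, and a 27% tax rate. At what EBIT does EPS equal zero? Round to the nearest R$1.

R$1,482,726

Grossing the preferred dividend up to pre-tax terms: R$175,000 / (1 − 0.27) = R$239,726.03.
EPS = 0 when EBIT covers interest plus the pre-tax preferred burden: R$1,243,000 + R$239,726.03 = R$1,482,726.03.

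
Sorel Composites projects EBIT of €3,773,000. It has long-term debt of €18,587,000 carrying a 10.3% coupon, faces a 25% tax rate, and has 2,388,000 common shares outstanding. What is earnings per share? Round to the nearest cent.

€0.58

Pre-tax income = €3,773,000 − €1,914,461.00 = €1,858,539.00.
Net income = €1,858,539.00 × (1 − 0.25) = €1,393,904.25.
Per share: €1,393,904.25 / 2,388,000 shares = €0.58.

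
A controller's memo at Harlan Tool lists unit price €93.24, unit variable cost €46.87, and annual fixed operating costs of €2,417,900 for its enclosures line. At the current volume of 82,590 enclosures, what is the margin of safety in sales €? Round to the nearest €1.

Each unit contributes €93.24 − €46.87 = €46.37. Break-even units = €2,417,900 ÷ €46.37 = 52,143.63; break-even revenue = 52,143.63 × €93.24 = €4,861,871.81.
Current sales = 82,590 × €93.24 = €7,700,691.60.
Margin of safety = €7,700,691.60 − €4,861,871.81 = €2,838,820.

€2,838,820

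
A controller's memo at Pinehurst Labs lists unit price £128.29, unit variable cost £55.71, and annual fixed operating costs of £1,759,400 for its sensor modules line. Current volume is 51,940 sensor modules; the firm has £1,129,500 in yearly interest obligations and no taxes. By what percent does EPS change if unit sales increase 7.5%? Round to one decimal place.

At 51,940 units, contribution = 51,940 × £72.58 = £3,769,805.20.
Subtracting fixed costs: EBIT = £3,769,805.20 − £1,759,400 = £2,010,405.20.
After interest of £1,129,500.00, pre-tax earnings = £880,905.20.
DCL = total CM / (EBIT − I) = £3,769,805.20 / £880,905.20 = 4.2795.
%ΔEPS = DCL × %ΔSales = 4.2795 × +7.5% = +32.1%.

+32.1%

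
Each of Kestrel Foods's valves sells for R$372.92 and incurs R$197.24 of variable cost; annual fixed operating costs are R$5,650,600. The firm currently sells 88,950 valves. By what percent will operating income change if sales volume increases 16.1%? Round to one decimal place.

+25.2%

Total contribution margin = 88,950 × R$175.68 = R$15,626,736.00.
EBIT = R$15,626,736.00 − R$5,650,600 = R$9,976,136.00.
DOL = contribution ÷ EBIT = R$15,626,736.00 ÷ R$9,976,136.00 = 1.5664.
So EBIT moves 1.5664 × (+16.1%) = +25.2%.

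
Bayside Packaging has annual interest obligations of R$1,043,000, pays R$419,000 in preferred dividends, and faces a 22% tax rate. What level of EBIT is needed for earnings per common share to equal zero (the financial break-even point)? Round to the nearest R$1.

Grossing the preferred dividend up to pre-tax terms: R$419,000 / (1 − 0.22) = R$537,179.49.
Financial break-even EBIT = interest + D_p ÷ (1 − t) = R$1,043,000 + R$537,179.49 = R$1,580,179.49.

R$1,580,179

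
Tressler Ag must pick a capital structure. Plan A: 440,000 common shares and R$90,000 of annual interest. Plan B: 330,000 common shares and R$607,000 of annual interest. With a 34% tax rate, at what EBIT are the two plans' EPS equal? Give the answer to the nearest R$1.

R$2,158,000

Set EPS_A = EPS_B: (EBIT − R$90,000)(1 − 0.34) ÷ 440,000 = (EBIT − R$607,000)(1 − 0.34) ÷ 330,000.
Cancelling (1 − t) and cross-multiplying: 330,000·(EBIT − 90,000) = 440,000·(EBIT − 607,000).
EBIT × (440,000 − 330,000) = 607,000 × 440,000 − 90,000 × 330,000 = 237,380,000,000, so EBIT = 237,380,000,000 ÷ 110,000 = 2,158,000.00.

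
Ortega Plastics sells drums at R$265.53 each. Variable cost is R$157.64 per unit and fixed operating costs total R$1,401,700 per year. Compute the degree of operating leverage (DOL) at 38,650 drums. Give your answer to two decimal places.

Total contribution margin = 38,650 × R$107.89 = R$4,169,948.50.
Operating income = contribution − fixed costs = R$4,169,948.50 − R$1,401,700 = R$2,768,248.50.
So DOL = total CM / EBIT = R$4,169,948.50 / R$2,768,248.50 = 1.5063.

1.51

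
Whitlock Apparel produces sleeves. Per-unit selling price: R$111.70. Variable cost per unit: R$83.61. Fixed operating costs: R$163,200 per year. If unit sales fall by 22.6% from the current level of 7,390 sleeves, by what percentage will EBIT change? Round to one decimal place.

-105.7%

Total contribution margin = 7,390 × R$28.09 = R$207,585.10.
EBIT = R$207,585.10 − R$163,200 = R$44,385.10.
So DOL = total CM / EBIT = R$207,585.10 / R$44,385.10 = 4.6769.
Operating income changes by 4.6769 × -22.6% = -105.7%.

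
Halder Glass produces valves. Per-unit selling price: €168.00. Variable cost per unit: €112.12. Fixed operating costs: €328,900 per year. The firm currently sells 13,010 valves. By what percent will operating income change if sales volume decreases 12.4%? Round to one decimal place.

-22.6%

Total contribution margin = 13,010 × €55.88 = €726,998.80.
Operating income = contribution − fixed costs = €726,998.80 − €328,900 = €398,098.80.
DOL = contribution ÷ EBIT = €726,998.80 ÷ €398,098.80 = 1.8262.
Operating income changes by 1.8262 × -12.4% = -22.6%.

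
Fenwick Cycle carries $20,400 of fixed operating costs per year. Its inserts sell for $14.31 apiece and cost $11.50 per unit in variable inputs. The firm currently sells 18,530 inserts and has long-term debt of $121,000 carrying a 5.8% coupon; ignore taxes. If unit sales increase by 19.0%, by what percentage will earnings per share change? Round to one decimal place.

Total contribution margin = 18,530 × $2.81 = $52,069.30.
Subtracting fixed costs: EBIT = $52,069.30 − $20,400 = $31,669.30.
Interest = $7,018.00, so EBIT − I = $24,651.30.
DCL = total CM / (EBIT − I) = $52,069.30 / $24,651.30 = 2.1122.
%ΔEPS = DCL × %ΔSales = 2.1122 × +19.0% = +40.1%.

+40.1%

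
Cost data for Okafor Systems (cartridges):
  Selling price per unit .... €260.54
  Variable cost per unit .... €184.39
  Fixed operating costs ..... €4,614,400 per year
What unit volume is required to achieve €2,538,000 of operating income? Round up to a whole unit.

Unit CM = price − variable cost = €260.54 − €184.39 = €76.15.
Required volume = (fixed costs + target profit) ÷ CM = (€4,614,400 + €2,538,000) ÷ €76.15 = 93,925.15, so 93,926 cartridges.

93,926 cartridges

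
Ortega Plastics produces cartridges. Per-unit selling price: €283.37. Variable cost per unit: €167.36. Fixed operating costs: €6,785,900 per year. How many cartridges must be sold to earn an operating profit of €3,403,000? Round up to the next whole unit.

Each unit contributes €283.37 − €167.36 = €116.01.
Required volume = (fixed costs + target profit) ÷ CM = (€6,785,900 + €3,403,000) ÷ €116.01 = 87,827.77, so 87,828 cartridges.

87,828 cartridges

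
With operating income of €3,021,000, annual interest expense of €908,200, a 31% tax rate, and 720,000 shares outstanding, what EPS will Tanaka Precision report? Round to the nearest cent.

€2.02

Interest = €908,200.00, so EBT = €3,021,000 − €908,200.00 = €2,112,800.00.
Net income = €2,112,800.00 × (1 − 0.31) = €1,457,832.00.
Per share: €1,457,832.00 / 720,000 shares = €2.02.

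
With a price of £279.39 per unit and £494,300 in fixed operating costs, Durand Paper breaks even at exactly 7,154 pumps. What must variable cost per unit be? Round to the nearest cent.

At break-even, FC = Q × (P − VC), so P − VC = £494,300 ÷ 7,154 = £69.0942.
Hence VC = price − CM = £279.39 − £69.0942 = £210.30.

£210.30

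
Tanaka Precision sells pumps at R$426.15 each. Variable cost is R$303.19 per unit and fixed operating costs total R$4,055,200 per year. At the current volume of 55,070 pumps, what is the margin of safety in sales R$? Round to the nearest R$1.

R$9,413,726

Unit CM = price − variable cost = R$426.15 − R$303.19 = R$122.96. Break-even units = R$4,055,200 ÷ R$122.96 = 32,979.83; break-even revenue = 32,979.83 × R$426.15 = R$14,054,354.91.
Actual sales revenue = 55,070 × R$426.15 = R$23,468,080.50.
Margin of safety = R$23,468,080.50 − R$14,054,354.91 = R$9,413,726.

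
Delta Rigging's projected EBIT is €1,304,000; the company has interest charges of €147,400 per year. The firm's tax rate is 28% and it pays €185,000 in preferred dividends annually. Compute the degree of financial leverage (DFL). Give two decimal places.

Interest = €147,400.00.
Pre-tax preferred-dividend burden = €185,000 ÷ (1 − 0.28) = €256,944.44.
DFL = EBIT ÷ [EBIT − I − D_p/(1−t)] = €1,304,000 ÷ [€1,304,000 − €147,400.00 − €256,944.44] = €1,304,000 ÷ €899,655.56 = 1.4494.

1.45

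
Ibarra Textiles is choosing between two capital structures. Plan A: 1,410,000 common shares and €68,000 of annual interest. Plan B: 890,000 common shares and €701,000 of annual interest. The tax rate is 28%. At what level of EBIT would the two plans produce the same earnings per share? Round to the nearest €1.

Set EPS_A = EPS_B: (EBIT − €68,000)(1 − 0.28) ÷ 1,410,000 = (EBIT − €701,000)(1 − 0.28) ÷ 890,000.
Cancelling (1 − t) and cross-multiplying: 890,000·(EBIT − 68,000) = 1,410,000·(EBIT − 701,000).
EBIT × (1,410,000 − 890,000) = 701,000 × 1,410,000 − 68,000 × 890,000 = 927,890,000,000, so EBIT = 927,890,000,000 ÷ 520,000 = 1,784,403.85.

€1,784,404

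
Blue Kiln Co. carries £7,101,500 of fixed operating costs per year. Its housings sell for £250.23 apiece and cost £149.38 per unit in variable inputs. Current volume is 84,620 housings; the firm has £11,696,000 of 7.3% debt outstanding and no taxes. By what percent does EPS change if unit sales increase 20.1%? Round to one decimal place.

+296.5%

At 84,620 units, contribution = 84,620 × £100.85 = £8,533,927.00.
Operating income = contribution − fixed costs = £8,533,927.00 − £7,101,500 = £1,432,427.00.
After interest of £853,808.00, pre-tax earnings = £578,619.00.
DCL = total CM / (EBIT − I) = £8,533,927.00 / £578,619.00 = 14.7488.
%ΔEPS = DCL × %ΔSales = 14.7488 × +20.1% = +296.5%.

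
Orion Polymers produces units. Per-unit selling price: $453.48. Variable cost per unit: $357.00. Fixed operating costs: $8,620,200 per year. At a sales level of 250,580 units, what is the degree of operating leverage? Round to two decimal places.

At 250,580 units, contribution = 250,580 × $96.48 = $24,175,958.40.
Operating income = contribution − fixed costs = $24,175,958.40 − $8,620,200 = $15,555,758.40.
Degree of operating leverage = $24,175,958.40 / $15,555,758.40 = 1.5541.

1.55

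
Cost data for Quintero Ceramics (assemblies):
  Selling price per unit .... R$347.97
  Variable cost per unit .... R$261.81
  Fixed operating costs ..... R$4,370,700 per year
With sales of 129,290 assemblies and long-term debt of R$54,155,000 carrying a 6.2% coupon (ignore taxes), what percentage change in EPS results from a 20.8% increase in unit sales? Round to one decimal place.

+67.9%

At 129,290 units, contribution = 129,290 × R$86.16 = R$11,139,626.40.
Subtracting fixed costs: EBIT = R$11,139,626.40 − R$4,370,700 = R$6,768,926.40.
Interest = R$3,357,610.00, so EBIT − I = R$3,411,316.40.
Degree of combined leverage = contribution ÷ (EBIT − I) = R$11,139,626.40 ÷ R$3,411,316.40 = 3.2655.
%ΔEPS = DCL × %ΔSales = 3.2655 × +20.8% = +67.9%.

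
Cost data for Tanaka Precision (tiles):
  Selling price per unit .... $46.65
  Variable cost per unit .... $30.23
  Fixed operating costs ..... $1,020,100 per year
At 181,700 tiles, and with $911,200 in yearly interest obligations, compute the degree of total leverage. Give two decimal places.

2.84

Total contribution margin = 181,700 × $16.42 = $2,983,514.00.
Subtracting fixed costs: EBIT = $2,983,514.00 − $1,020,100 = $1,963,414.00. Interest = $911,200.00, so EBIT − I = $1,052,214.00.
Degree of total leverage = total CM / (EBIT − interest) = $2,983,514.00 / $1,052,214.00 = 2.8355.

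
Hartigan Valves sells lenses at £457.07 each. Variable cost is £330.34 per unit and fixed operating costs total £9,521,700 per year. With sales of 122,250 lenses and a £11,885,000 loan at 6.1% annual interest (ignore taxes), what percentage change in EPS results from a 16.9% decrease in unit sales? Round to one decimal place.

Contribution at this volume is 122,250 × £126.73 = £15,492,742.50.
EBIT = £15,492,742.50 − £9,521,700 = £5,971,042.50.
Interest = £724,985.00, so EBIT − I = £5,246,057.50.
DCL = total CM / (EBIT − I) = £15,492,742.50 / £5,246,057.50 = 2.9532.
EPS therefore changes by 2.9532 × (-16.9%) = -49.9%.

-49.9%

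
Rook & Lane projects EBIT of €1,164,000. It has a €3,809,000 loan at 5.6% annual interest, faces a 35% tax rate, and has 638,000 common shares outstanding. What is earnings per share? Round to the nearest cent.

€0.97

Pre-tax income = €1,164,000 − €213,304.00 = €950,696.00.
Net income = €950,696.00 × (1 − 0.35) = €617,952.40.
EPS = €617,952.40 ÷ 638,000 = €0.97.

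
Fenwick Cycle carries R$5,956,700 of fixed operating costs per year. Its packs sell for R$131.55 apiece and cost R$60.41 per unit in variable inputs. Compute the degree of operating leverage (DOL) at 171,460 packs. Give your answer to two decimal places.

Total contribution margin = 171,460 × R$71.14 = R$12,197,664.40.
Operating income = contribution − fixed costs = R$12,197,664.40 − R$5,956,700 = R$6,240,964.40.
DOL = contribution ÷ EBIT = R$12,197,664.40 ÷ R$6,240,964.40 = 1.9545.

1.95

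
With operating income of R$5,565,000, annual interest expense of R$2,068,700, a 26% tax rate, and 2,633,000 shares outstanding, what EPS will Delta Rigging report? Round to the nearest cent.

R$0.98

Interest = R$2,068,700.00, so EBT = R$5,565,000 − R$2,068,700.00 = R$3,496,300.00.
After tax at 26%: net income = R$3,496,300.00 × 0.74 = R$2,587,262.00.
EPS = R$2,587,262.00 ÷ 2,633,000 = R$0.98.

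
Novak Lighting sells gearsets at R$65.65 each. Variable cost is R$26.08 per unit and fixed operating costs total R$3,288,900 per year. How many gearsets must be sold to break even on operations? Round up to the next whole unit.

83,116 gearsets

Contribution margin per unit = R$65.65 − R$26.08 = R$39.57.
Break-even Q = R$3,288,900 / R$39.57 = 83,116.00 → 83,116 gearsets.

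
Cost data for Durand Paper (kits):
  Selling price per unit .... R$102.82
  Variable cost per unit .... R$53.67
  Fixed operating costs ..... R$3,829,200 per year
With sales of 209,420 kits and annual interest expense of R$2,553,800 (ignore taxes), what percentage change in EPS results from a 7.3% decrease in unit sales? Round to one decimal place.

At 209,420 units, contribution = 209,420 × R$49.15 = R$10,292,993.00.
Operating income = contribution − fixed costs = R$10,292,993.00 − R$3,829,200 = R$6,463,793.00.
Interest = R$2,553,800.00, so EBIT − I = R$3,909,993.00.
DCL = total CM / (EBIT − I) = R$10,292,993.00 / R$3,909,993.00 = 2.6325.
EPS therefore changes by 2.6325 × (-7.3%) = -19.2%.

-19.2%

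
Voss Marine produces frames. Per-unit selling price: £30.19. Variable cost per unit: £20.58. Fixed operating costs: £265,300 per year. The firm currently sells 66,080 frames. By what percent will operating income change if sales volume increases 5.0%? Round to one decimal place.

Total contribution margin = 66,080 × £9.61 = £635,028.80.
Operating income = contribution − fixed costs = £635,028.80 − £265,300 = £369,728.80.
Degree of operating leverage = £635,028.80 / £369,728.80 = 1.7176.
Operating income changes by 1.7176 × +5.0% = +8.6%.

+8.6%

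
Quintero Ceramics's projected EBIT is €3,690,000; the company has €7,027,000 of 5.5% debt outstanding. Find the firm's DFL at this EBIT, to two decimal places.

1.12

Annual interest charges come to €386,485.00.
Degree of financial leverage = EBIT / (EBIT − interest) = €3,690,000 / €3,303,515.00 = 1.1170.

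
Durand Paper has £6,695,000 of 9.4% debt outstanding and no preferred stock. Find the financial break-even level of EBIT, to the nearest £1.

Annual interest = 9.4% × £6,695,000 = £629,330.00.
Without preferred stock the financial break-even is simply EBIT = interest = £629,330.00.

£629,330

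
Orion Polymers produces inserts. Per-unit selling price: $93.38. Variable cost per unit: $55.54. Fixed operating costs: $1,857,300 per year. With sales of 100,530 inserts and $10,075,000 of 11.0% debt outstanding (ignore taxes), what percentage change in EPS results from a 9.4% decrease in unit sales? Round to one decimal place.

At 100,530 units, contribution = 100,530 × $37.84 = $3,804,055.20.
Subtracting fixed costs: EBIT = $3,804,055.20 − $1,857,300 = $1,946,755.20.
After interest of $1,108,250.00, pre-tax earnings = $838,505.20.
DCL = total CM / (EBIT − I) = $3,804,055.20 / $838,505.20 = 4.5367.
%ΔEPS = DCL × %ΔSales = 4.5367 × -9.4% = -42.6%.

-42.6%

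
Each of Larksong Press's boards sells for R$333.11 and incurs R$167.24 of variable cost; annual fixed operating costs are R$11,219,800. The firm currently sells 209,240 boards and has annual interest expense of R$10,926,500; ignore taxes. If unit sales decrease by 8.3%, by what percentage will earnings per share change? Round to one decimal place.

Contribution at this volume is 209,240 × R$165.87 = R$34,706,638.80.
Subtracting fixed costs: EBIT = R$34,706,638.80 − R$11,219,800 = R$23,486,838.80.
Interest = R$10,926,500.00, so EBIT − I = R$12,560,338.80.
DCL = total CM / (EBIT − I) = R$34,706,638.80 / R$12,560,338.80 = 2.7632.
EPS therefore changes by 2.7632 × (-8.3%) = -22.9%.

-22.9%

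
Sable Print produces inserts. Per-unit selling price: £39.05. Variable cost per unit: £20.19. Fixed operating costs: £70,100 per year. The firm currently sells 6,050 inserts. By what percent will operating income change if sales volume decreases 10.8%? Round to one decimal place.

-28.0%

At 6,050 units, contribution = 6,050 × £18.86 = £114,103.00.
EBIT = £114,103.00 − £70,100 = £44,003.00.
Degree of operating leverage = £114,103.00 / £44,003.00 = 2.5931.
%ΔEBIT = DOL × %ΔSales = 2.5931 × -10.8% = -28.0%.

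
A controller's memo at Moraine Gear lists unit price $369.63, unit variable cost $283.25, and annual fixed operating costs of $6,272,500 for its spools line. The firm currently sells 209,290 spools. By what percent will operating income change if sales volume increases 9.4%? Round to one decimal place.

Total contribution margin = 209,290 × $86.38 = $18,078,470.20.
EBIT = $18,078,470.20 − $6,272,500 = $11,805,970.20.
So DOL = total CM / EBIT = $18,078,470.20 / $11,805,970.20 = 1.5313.
%ΔEBIT = DOL × %ΔSales = 1.5313 × +9.4% = +14.4%.

+14.4%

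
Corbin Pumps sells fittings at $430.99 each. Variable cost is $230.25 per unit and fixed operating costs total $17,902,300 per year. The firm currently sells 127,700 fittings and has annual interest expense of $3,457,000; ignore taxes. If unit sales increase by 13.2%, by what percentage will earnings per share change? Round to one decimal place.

At 127,700 units, contribution = 127,700 × $200.74 = $25,634,498.00.
Subtracting fixed costs: EBIT = $25,634,498.00 − $17,902,300 = $7,732,198.00.
Interest = $3,457,000.00, so EBIT − I = $4,275,198.00.
DCL = total CM / (EBIT − I) = $25,634,498.00 / $4,275,198.00 = 5.9961.
EPS therefore changes by 5.9961 × (+13.2%) = +79.1%.

+79.1%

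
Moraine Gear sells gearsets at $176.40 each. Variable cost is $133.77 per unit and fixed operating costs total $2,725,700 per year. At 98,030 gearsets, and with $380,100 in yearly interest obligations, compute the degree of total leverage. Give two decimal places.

3.89

Total contribution margin = 98,030 × $42.63 = $4,179,018.90.
EBIT = $4,179,018.90 − $2,725,700 = $1,453,318.90. Interest = $380,100.00, so EBIT − I = $1,073,218.90.
DCL = contribution ÷ (EBIT − I) = $4,179,018.90 ÷ $1,073,218.90 = 3.8939.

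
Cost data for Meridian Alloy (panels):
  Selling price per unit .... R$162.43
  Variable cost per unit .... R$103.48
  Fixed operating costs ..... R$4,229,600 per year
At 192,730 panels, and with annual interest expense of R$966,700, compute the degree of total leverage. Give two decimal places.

At 192,730 units, contribution = 192,730 × R$58.95 = R$11,361,433.50.
EBIT = R$11,361,433.50 − R$4,229,600 = R$7,131,833.50. Interest = R$966,700.00.
DOL = R$11,361,433.50 ÷ R$7,131,833.50 = 1.5931; DFL = R$7,131,833.50 ÷ R$6,165,133.50 = 1.1568.
DCL = DOL × DFL = 1.5931 × 1.1568 = 1.8429.

1.84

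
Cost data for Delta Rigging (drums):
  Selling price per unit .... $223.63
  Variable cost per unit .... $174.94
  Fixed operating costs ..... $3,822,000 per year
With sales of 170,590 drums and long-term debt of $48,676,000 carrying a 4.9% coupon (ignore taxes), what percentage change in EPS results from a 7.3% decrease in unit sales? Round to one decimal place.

-28.9%

Contribution at this volume is 170,590 × $48.69 = $8,306,027.10.
EBIT = $8,306,027.10 − $3,822,000 = $4,484,027.10.
Interest = $2,385,124.00, so EBIT − I = $2,098,903.10.
Degree of combined leverage = contribution ÷ (EBIT − I) = $8,306,027.10 ÷ $2,098,903.10 = 3.9573.
%ΔEPS = DCL × %ΔSales = 3.9573 × -7.3% = -28.9%.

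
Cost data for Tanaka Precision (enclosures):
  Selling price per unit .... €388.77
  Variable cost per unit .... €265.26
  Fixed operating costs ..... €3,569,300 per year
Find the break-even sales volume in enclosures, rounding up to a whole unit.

28,899 enclosures

Each unit contributes €388.77 − €265.26 = €123.51.
Break-even Q = €3,569,300 / €123.51 = 28,898.87 → 28,899 enclosures.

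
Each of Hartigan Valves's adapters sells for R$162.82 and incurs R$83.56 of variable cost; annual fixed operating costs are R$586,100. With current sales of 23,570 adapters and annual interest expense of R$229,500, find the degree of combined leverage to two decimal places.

1.77

At 23,570 units, contribution = 23,570 × R$79.26 = R$1,868,158.20.
Subtracting fixed costs: EBIT = R$1,868,158.20 − R$586,100 = R$1,282,058.20. Interest = R$229,500.00.
DOL = R$1,868,158.20 ÷ R$1,282,058.20 = 1.4572; DFL = R$1,282,058.20 ÷ R$1,052,558.20 = 1.2180.
Combined leverage = 1.4572 × 1.2180 = 1.7749.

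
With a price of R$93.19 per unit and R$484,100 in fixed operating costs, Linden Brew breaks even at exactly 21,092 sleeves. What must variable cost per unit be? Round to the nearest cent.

R$70.24

At break-even, FC = Q × (P − VC), so P − VC = R$484,100 ÷ 21,092 = R$22.9518.
Variable cost per unit = R$93.19 − R$22.9518 = R$70.24.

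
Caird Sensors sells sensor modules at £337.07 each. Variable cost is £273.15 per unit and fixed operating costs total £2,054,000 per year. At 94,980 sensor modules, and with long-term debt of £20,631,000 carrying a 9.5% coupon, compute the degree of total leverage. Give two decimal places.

Contribution at this volume is 94,980 × £63.92 = £6,071,121.60.
EBIT = £6,071,121.60 − £2,054,000 = £4,017,121.60. Interest = £1,959,945.00, so EBIT − I = £2,057,176.60.
Degree of total leverage = total CM / (EBIT − interest) = £6,071,121.60 / £2,057,176.60 = 2.9512.

2.95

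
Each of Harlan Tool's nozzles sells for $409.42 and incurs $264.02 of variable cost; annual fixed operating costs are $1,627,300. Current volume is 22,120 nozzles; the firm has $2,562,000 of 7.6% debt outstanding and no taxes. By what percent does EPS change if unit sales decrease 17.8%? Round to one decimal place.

Total contribution margin = 22,120 × $145.40 = $3,216,248.00.
EBIT = $3,216,248.00 − $1,627,300 = $1,588,948.00.
Interest = $194,712.00, so EBIT − I = $1,394,236.00.
DCL = total CM / (EBIT − I) = $3,216,248.00 / $1,394,236.00 = 2.3068.
EPS therefore changes by 2.3068 × (-17.8%) = -41.1%.

-41.1%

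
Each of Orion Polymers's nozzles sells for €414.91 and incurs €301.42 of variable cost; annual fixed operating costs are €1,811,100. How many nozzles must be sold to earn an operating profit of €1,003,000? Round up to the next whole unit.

24,797 nozzles

Unit CM = price − variable cost = €414.91 − €301.42 = €113.49.
Need Q such that Q × €113.49 − €1,811,100 = €1,003,000, i.e. Q = €2,814,100 / €113.49 = 24,796.02 → 24,797.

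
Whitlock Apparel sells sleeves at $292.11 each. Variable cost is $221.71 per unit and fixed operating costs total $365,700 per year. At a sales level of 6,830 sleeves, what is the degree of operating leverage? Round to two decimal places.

At 6,830 units, contribution = 6,830 × $70.40 = $480,832.00.
Operating income = contribution − fixed costs = $480,832.00 − $365,700 = $115,132.00.
DOL = contribution ÷ EBIT = $480,832.00 ÷ $115,132.00 = 4.1764.

4.18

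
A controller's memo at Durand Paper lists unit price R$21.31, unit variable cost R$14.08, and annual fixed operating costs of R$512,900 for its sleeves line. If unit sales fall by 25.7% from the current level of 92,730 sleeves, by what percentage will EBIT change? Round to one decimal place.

Total contribution margin = 92,730 × R$7.23 = R$670,437.90.
Operating income = contribution − fixed costs = R$670,437.90 − R$512,900 = R$157,537.90.
So DOL = total CM / EBIT = R$670,437.90 / R$157,537.90 = 4.2557.
%ΔEBIT = DOL × %ΔSales = 4.2557 × -25.7% = -109.4%.

-109.4%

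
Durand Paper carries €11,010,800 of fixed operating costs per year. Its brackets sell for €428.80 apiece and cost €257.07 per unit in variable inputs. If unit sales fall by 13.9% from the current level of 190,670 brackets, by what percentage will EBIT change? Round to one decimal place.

-20.9%

At 190,670 units, contribution = 190,670 × €171.73 = €32,743,759.10.
Operating income = contribution − fixed costs = €32,743,759.10 − €11,010,800 = €21,732,959.10.
DOL = contribution ÷ EBIT = €32,743,759.10 ÷ €21,732,959.10 = 1.5066.
%ΔEBIT = DOL × %ΔSales = 1.5066 × -13.9% = -20.9%.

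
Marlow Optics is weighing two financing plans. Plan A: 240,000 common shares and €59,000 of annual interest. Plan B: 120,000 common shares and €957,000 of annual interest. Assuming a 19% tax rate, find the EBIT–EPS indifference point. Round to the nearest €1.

Set EPS_A = EPS_B: (EBIT − €59,000)(1 − 0.19) ÷ 240,000 = (EBIT − €957,000)(1 − 0.19) ÷ 120,000.
The (1 − t) factor cancels: (EBIT − 59,000) × 120,000 = (EBIT − 957,000) × 240,000.
Solving, EBIT = (957,000·240,000 − 59,000·120,000) / (240,000 − 120,000) = 222,600,000,000 / 120,000 = 1,855,000.00.

€1,855,000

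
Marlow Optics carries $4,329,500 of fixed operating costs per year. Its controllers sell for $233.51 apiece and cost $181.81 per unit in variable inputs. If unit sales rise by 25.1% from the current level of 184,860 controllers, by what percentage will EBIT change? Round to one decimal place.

Contribution at this volume is 184,860 × $51.70 = $9,557,262.00.
Operating income = contribution − fixed costs = $9,557,262.00 − $4,329,500 = $5,227,762.00.
So DOL = total CM / EBIT = $9,557,262.00 / $5,227,762.00 = 1.8282.
%ΔEBIT = DOL × %ΔSales = 1.8282 × +25.1% = +45.9%.

+45.9%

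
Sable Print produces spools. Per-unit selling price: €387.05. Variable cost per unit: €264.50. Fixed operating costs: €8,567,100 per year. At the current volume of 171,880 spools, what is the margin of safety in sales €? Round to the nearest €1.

€39,468,659

Contribution margin per unit = €387.05 − €264.50 = €122.55. Break-even units = €8,567,100 ÷ €122.55 = 69,906.98; break-even revenue = 69,906.98 × €387.05 = €27,057,495.35.
Current sales = 171,880 × €387.05 = €66,526,154.00.
Margin of safety = €66,526,154.00 − €27,057,495.35 = €39,468,659.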